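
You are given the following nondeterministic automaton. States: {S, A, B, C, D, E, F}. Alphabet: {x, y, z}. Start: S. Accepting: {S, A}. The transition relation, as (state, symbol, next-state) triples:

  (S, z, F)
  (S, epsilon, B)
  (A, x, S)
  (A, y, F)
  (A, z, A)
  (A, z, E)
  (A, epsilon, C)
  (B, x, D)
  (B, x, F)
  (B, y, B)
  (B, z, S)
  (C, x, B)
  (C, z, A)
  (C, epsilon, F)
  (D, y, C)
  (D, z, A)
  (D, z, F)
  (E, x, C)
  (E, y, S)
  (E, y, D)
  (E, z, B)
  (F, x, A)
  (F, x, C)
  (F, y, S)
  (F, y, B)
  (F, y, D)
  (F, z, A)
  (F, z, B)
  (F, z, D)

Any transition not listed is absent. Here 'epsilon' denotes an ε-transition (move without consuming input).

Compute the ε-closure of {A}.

{A, C, F}

Begin with {A}.
ε-move A → C; add C.
ε-move C → F; add F.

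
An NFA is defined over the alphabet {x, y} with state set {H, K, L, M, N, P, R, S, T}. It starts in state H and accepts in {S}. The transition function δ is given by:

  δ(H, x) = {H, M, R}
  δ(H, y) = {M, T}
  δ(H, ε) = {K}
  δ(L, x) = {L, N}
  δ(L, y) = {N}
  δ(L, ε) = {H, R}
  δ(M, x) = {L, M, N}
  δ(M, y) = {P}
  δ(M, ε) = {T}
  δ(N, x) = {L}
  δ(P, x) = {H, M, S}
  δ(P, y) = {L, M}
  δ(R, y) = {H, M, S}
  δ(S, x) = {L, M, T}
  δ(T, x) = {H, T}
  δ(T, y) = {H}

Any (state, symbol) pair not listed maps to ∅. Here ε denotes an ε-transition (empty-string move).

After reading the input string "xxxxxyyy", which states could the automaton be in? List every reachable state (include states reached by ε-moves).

Start: ε-closure({H}) = {H, K}.
Read 'x': H→{H, M, R}, K→∅; union {H, M, R}; ε-closure = {H, K, M, R, T}.
Read 'x': H→{H, M, R}, K→∅, M→{L, M, N}, R→∅, T→{H, T}; union {H, L, M, N, R, T}; ε-closure = {H, K, L, M, N, R, T}.
Read 'x': H→{H, M, R}, K→∅, L→{L, N}, M→{L, M, N}, N→{L}, R→∅, T→{H, T}; union {H, L, M, N, R, T}; ε-closure = {H, K, L, M, N, R, T}.
Read 'x': H→{H, M, R}, K→∅, L→{L, N}, M→{L, M, N}, N→{L}, R→∅, T→{H, T}; union {H, L, M, N, R, T}; ε-closure = {H, K, L, M, N, R, T}.
Read 'x': H→{H, M, R}, K→∅, L→{L, N}, M→{L, M, N}, N→{L}, R→∅, T→{H, T}; union {H, L, M, N, R, T}; ε-closure = {H, K, L, M, N, R, T}.
Read 'y': H→{M, T}, K→∅, L→{N}, M→{P}, N→∅, R→{H, M, S}, T→{H}; union {H, M, N, P, S, T}; ε-closure = {H, K, M, N, P, S, T}.
Read 'y': H→{M, T}, K→∅, M→{P}, N→∅, P→{L, M}, S→∅, T→{H}; union {H, L, M, P, T}; ε-closure = {H, K, L, M, P, R, T}.
Read 'y': H→{M, T}, K→∅, L→{N}, M→{P}, P→{L, M}, R→{H, M, S}, T→{H}; union {H, L, M, N, P, S, T}; ε-closure = {H, K, L, M, N, P, R, S, T}.

{H, K, L, M, N, P, R, S, T}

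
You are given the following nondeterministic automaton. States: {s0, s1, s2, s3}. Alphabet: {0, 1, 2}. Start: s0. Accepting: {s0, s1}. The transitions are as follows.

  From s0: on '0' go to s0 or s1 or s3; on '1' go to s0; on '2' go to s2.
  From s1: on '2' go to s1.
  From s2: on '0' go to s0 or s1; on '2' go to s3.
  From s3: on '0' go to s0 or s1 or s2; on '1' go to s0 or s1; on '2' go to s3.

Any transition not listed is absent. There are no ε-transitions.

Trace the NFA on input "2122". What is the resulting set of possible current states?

∅

Start in {s0}.
Read '2': s0→{s2}; now {s2}.
Read '1': s2→∅; now ∅.
The set is empty and remains empty for the remaining 2 symbols.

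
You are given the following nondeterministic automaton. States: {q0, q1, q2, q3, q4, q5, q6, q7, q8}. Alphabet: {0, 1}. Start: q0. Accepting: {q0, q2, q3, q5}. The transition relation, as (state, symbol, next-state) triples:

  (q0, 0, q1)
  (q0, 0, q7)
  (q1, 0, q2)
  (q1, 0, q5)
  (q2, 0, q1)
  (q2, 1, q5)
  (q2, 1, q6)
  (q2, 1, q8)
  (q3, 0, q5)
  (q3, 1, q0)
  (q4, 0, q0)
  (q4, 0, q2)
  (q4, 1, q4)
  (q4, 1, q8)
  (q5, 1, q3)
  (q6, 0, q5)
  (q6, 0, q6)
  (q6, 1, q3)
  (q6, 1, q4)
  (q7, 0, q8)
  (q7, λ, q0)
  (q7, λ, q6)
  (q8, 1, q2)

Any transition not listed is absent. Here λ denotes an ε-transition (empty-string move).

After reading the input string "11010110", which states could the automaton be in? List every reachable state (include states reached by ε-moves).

∅

Start in {q0}.
Read '1': q0→∅; now ∅.
The set is empty and remains empty for the remaining 7 symbols.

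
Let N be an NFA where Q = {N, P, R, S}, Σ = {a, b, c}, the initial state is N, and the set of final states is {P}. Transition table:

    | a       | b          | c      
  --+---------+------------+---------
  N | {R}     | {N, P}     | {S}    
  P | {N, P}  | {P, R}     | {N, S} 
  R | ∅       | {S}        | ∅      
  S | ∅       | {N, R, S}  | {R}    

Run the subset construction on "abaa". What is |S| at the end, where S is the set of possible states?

0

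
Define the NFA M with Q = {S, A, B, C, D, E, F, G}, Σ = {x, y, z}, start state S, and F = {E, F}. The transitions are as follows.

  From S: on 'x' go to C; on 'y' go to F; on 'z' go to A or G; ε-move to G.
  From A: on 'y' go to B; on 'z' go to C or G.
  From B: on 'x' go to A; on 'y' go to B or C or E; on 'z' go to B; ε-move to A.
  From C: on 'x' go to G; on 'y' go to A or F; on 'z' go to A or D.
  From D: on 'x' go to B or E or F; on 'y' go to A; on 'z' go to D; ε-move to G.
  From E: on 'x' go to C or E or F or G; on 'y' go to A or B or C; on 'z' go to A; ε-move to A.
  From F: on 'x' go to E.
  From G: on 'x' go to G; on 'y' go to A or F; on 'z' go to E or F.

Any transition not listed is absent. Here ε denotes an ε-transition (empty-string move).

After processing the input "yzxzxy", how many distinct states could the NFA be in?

4

Start: ε-closure({S}) = {S, G}.
Read 'y': S→{F}, G→{A, F}; now {A, F}.
Read 'z': A→{C, G}, F→∅; now {C, G}.
Read 'x': C→{G}, G→{G}; now {G}.
Read 'z': G→{E, F}; union {E, F}; ε-closure = {A, E, F}.
Read 'x': A→∅, E→{C, E, F, G}, F→{E}; union {C, E, F, G}; ε-closure = {A, C, E, F, G}.
Read 'y': A→{B}, C→{A, F}, E→{A, B, C}, F→∅, G→{A, F}; now {A, B, C, F}.
That set has 4 states.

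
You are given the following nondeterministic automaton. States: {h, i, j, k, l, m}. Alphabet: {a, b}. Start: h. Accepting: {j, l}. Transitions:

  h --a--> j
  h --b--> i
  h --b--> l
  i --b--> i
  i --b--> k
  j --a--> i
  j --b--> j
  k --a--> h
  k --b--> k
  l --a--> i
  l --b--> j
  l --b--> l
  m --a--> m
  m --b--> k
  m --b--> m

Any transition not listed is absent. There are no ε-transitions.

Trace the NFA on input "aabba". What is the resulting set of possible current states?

Start in {h}.
Read 'a': h→{j}; now {j}.
Read 'a': j→{i}; now {i}.
Read 'b': i→{i, k}; now {i, k}.
Read 'b': i→{i, k}, k→{k}; now {i, k}.
Read 'a': i→∅, k→{h}; now {h}.

{h}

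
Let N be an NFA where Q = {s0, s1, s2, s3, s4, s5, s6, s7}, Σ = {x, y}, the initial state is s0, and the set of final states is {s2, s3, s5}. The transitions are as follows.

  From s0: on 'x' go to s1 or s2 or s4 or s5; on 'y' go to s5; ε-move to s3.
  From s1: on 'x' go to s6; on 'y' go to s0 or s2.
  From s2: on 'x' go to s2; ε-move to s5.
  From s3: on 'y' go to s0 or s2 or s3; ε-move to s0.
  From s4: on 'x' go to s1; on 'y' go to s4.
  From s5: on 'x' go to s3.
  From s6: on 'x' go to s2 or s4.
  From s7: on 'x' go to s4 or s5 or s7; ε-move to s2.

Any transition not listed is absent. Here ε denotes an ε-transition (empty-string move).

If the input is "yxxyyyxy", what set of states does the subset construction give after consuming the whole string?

Start: ε-closure({s0}) = {s0, s3}.
Read 'y': s0→{s5}, s3→{s0, s2, s3}; now {s0, s2, s3, s5}.
Read 'x': s0→{s1, s2, s4, s5}, s2→{s2}, s3→∅, s5→{s3}; union {s1, s2, s3, s4, s5}; ε-closure = {s0, s1, s2, s3, s4, s5}.
Read 'x': s0→{s1, s2, s4, s5}, s1→{s6}, s2→{s2}, s3→∅, s4→{s1}, s5→{s3}; union {s1, s2, s3, s4, s5, s6}; ε-closure = {s0, s1, s2, s3, s4, s5, s6}.
Read 'y': s0→{s5}, s1→{s0, s2}, s2→∅, s3→{s0, s2, s3}, s4→{s4}, s5→∅, s6→∅; now {s0, s2, s3, s4, s5}.
Read 'y': s0→{s5}, s2→∅, s3→{s0, s2, s3}, s4→{s4}, s5→∅; now {s0, s2, s3, s4, s5}.
Read 'y': s0→{s5}, s2→∅, s3→{s0, s2, s3}, s4→{s4}, s5→∅; now {s0, s2, s3, s4, s5}.
Read 'x': s0→{s1, s2, s4, s5}, s2→{s2}, s3→∅, s4→{s1}, s5→{s3}; union {s1, s2, s3, s4, s5}; ε-closure = {s0, s1, s2, s3, s4, s5}.
Read 'y': s0→{s5}, s1→{s0, s2}, s2→∅, s3→{s0, s2, s3}, s4→{s4}, s5→∅; now {s0, s2, s3, s4, s5}.

{s0, s2, s3, s4, s5}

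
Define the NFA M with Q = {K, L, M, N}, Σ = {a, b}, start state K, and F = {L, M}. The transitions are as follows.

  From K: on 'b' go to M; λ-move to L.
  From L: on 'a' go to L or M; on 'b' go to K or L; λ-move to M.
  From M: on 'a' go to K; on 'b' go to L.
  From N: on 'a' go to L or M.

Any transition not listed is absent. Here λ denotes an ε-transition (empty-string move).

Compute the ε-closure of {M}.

Begin with {M}.
No ε-moves leave this set, so the closure equals the set itself.

{M}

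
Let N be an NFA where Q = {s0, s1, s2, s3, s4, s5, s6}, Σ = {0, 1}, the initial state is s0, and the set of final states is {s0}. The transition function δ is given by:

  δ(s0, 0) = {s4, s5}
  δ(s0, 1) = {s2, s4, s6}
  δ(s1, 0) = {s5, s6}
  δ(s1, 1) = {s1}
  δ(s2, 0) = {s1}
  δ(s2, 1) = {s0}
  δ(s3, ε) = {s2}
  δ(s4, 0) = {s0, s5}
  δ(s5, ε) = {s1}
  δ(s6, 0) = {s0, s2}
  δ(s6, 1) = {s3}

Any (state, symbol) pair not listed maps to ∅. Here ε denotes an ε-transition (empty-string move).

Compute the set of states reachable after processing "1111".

Start in {s0}.
Read '1': s0→{s2, s4, s6}; now {s2, s4, s6}.
Read '1': s2→{s0}, s4→∅, s6→{s3}; union {s0, s3}; ε-closure = {s0, s2, s3}.
Read '1': s0→{s2, s4, s6}, s2→{s0}, s3→∅; now {s0, s2, s4, s6}.
Read '1': s0→{s2, s4, s6}, s2→{s0}, s4→∅, s6→{s3}; now {s0, s2, s3, s4, s6}.

{s0, s2, s3, s4, s6}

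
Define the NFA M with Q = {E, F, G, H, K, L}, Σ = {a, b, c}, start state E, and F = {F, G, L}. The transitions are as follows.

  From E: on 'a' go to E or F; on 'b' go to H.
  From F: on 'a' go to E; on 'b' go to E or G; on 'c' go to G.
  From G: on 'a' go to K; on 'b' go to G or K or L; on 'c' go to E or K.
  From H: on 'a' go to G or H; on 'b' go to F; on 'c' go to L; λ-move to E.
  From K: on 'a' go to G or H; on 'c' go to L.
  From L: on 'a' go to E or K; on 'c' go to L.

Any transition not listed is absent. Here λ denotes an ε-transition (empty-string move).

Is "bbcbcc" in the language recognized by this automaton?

Yes

Start in {E}.
Read 'b': {E} → {E, H}.
Read 'b': {E, H} → {E, F, H}.
Read 'c': {E, F, H} → {G, L}.
Read 'b': {G, L} → {G, K, L}.
Read 'c': {G, K, L} → {E, K, L}.
Read 'c': {E, K, L} → {L}.
The final set {L} contains the accepting state L.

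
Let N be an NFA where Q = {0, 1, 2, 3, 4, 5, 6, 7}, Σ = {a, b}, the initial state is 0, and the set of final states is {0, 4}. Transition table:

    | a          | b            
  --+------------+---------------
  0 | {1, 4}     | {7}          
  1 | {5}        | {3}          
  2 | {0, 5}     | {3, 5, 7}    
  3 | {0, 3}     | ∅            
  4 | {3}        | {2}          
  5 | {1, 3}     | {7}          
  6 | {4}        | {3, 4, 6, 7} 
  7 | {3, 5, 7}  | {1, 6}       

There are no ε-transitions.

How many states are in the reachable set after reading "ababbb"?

Start in {0}.
Read 'a': 0→{1, 4}; now {1, 4}.
Read 'b': 1→{3}, 4→{2}; now {2, 3}.
Read 'a': 2→{0, 5}, 3→{0, 3}; now {0, 3, 5}.
Read 'b': 0→{7}, 3→∅, 5→{7}; now {7}.
Read 'b': 7→{1, 6}; now {1, 6}.
Read 'b': 1→{3}, 6→{3, 4, 6, 7}; now {3, 4, 6, 7}.
That set has 4 states.

4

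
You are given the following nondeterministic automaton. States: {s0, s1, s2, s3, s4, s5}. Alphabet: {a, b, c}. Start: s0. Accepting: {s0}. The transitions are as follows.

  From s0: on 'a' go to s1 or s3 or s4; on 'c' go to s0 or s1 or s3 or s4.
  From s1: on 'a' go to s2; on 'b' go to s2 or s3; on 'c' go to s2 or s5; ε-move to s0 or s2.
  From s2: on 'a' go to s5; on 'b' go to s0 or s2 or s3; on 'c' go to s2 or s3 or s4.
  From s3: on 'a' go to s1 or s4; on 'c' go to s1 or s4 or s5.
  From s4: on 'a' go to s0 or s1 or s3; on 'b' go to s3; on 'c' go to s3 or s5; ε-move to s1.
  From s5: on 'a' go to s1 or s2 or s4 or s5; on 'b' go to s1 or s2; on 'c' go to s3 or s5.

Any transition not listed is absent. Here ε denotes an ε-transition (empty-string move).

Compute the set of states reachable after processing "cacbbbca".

Start in {s0}.
Read 'c': {s0} → {s0, s1, s2, s3, s4}.
Read 'a': {s0, s1, s2, s3, s4} → {s0, s1, s2, s3, s4, s5}.
Read 'c': {s0, s1, s2, s3, s4, s5} → {s0, s1, s2, s3, s4, s5}.
Read 'b': {s0, s1, s2, s3, s4, s5} → {s0, s1, s2, s3}.
Read 'b': {s0, s1, s2, s3} → {s0, s2, s3}.
Read 'b': {s0, s2, s3} → {s0, s2, s3}.
Read 'c': {s0, s2, s3} → {s0, s1, s2, s3, s4, s5}.
Read 'a': {s0, s1, s2, s3, s4, s5} → {s0, s1, s2, s3, s4, s5}.

{s0, s1, s2, s3, s4, s5}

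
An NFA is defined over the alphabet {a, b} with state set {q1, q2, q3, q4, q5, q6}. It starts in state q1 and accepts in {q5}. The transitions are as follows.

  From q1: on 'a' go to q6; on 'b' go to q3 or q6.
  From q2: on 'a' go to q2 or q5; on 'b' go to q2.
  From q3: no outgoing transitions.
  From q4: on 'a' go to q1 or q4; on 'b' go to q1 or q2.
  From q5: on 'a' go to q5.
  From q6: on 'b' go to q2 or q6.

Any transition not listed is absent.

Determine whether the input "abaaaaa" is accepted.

Yes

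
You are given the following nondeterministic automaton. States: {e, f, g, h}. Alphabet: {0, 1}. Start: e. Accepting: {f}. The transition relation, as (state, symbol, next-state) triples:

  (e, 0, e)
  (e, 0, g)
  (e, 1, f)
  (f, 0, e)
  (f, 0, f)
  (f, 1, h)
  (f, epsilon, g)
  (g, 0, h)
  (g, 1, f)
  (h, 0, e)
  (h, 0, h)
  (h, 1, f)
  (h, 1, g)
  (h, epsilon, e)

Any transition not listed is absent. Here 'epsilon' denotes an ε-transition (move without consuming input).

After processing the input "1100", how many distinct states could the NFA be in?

Start in {e}.
Read '1': e→{f}; union {f}; ε-closure = {f, g}.
Read '1': f→{h}, g→{f}; union {f, h}; ε-closure = {e, f, g, h}.
Read '0': e→{e, g}, f→{e, f}, g→{h}, h→{e, h}; now {e, f, g, h}.
Read '0': e→{e, g}, f→{e, f}, g→{h}, h→{e, h}; now {e, f, g, h}.
That set has 4 states.

4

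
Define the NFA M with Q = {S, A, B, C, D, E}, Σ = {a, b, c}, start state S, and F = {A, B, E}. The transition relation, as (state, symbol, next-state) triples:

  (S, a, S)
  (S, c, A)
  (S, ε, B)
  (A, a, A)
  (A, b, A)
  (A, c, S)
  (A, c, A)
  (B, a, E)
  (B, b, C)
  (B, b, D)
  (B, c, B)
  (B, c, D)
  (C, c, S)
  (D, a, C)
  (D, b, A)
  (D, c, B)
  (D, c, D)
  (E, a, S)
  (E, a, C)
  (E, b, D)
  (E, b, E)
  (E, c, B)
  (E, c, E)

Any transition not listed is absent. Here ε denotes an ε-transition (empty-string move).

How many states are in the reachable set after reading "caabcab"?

4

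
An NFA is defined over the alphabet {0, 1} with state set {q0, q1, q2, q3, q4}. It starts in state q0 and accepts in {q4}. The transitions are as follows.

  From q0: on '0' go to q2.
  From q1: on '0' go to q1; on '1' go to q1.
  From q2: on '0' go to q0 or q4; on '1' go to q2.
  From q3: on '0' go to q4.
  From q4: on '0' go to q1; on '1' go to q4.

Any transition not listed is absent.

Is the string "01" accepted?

No

Start in {q0}.
Read '0': q0→{q2}; now {q2}.
Read '1': q2→{q2}; now {q2}.
The final set {q2} contains no accepting state.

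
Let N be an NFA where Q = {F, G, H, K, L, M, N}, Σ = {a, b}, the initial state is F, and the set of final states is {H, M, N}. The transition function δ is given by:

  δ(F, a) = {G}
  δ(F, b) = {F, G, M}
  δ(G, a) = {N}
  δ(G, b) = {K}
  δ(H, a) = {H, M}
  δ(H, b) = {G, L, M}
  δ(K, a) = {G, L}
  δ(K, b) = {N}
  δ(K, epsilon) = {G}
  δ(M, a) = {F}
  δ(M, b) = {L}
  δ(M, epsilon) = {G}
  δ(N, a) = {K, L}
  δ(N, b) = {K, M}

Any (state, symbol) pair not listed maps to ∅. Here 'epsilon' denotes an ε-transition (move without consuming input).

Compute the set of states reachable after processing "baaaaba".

Start in {F}.
Read 'b': F→{F, G, M}; now {F, G, M}.
Read 'a': F→{G}, G→{N}, M→{F}; now {F, G, N}.
Read 'a': F→{G}, G→{N}, N→{K, L}; now {G, K, L, N}.
Read 'a': G→{N}, K→{G, L}, L→∅, N→{K, L}; now {G, K, L, N}.
Read 'a': G→{N}, K→{G, L}, L→∅, N→{K, L}; now {G, K, L, N}.
Read 'b': G→{K}, K→{N}, L→∅, N→{K, M}; union {K, M, N}; ε-closure = {G, K, M, N}.
Read 'a': G→{N}, K→{G, L}, M→{F}, N→{K, L}; now {F, G, K, L, N}.

{F, G, K, L, N}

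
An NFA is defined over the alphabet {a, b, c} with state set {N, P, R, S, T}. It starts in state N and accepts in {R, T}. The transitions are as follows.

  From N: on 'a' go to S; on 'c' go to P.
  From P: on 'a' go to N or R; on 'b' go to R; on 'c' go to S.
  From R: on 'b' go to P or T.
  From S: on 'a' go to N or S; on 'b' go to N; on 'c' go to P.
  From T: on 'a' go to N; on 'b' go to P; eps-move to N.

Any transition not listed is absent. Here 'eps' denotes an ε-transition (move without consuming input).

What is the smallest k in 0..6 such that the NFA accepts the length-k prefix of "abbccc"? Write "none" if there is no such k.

Start in {N}.
Read 'a': {N} → {S}.
Read 'b': {S} → {N}.
Read 'b': {N} → ∅.
The set is empty and remains empty for the remaining 3 symbols.
No reachable set along the way intersects F.

none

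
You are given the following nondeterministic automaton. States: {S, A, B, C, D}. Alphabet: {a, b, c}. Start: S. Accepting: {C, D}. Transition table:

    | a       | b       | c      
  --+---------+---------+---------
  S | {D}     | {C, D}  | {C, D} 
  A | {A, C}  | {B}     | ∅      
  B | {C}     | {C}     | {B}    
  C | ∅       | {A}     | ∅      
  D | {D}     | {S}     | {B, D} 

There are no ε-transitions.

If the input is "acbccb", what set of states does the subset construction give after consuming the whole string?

{S, C}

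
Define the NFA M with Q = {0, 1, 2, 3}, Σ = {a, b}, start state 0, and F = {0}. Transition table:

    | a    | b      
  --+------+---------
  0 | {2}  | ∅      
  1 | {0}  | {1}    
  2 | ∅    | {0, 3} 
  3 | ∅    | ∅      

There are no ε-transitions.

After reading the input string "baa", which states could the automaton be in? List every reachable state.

∅

Start in {0}.
Read 'b': {0} → ∅.
The set is empty and remains empty for the remaining 2 symbols.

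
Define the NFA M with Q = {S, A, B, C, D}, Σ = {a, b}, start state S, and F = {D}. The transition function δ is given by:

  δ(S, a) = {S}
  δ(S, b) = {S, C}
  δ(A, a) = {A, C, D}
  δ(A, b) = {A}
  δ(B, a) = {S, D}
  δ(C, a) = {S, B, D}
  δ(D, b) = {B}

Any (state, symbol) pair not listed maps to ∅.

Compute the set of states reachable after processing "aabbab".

{S, B, C}

Start in {S}.
Read 'a': S→{S}; now {S}.
Read 'a': S→{S}; now {S}.
Read 'b': S→{S, C}; now {S, C}.
Read 'b': S→{S, C}, C→∅; now {S, C}.
Read 'a': S→{S}, C→{S, B, D}; now {S, B, D}.
Read 'b': S→{S, C}, B→∅, D→{B}; now {S, B, C}.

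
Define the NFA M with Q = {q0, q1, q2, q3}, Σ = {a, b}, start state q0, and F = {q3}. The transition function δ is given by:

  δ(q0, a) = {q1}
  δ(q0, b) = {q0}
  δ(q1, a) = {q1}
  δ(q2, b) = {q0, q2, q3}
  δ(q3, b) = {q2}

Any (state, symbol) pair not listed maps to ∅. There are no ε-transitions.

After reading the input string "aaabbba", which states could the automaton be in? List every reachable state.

Start in {q0}.
Read 'a': q0→{q1}; now {q1}.
Read 'a': q1→{q1}; now {q1}.
Read 'a': q1→{q1}; now {q1}.
Read 'b': q1→∅; now ∅.
The set is empty and remains empty for the remaining 3 symbols.

∅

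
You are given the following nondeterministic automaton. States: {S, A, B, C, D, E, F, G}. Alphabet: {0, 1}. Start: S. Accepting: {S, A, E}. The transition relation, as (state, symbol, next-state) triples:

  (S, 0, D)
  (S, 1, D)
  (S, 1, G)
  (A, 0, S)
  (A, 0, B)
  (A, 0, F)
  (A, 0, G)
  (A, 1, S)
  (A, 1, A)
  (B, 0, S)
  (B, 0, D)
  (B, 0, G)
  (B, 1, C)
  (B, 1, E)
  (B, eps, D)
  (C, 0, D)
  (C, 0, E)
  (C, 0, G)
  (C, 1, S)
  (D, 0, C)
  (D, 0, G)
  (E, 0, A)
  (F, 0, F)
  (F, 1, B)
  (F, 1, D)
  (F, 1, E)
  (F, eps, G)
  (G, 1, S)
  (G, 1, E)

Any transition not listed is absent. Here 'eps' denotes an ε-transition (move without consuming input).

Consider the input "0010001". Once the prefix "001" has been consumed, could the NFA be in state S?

Start in {S}.
Read '0': S→{D}; now {D}.
Read '0': D→{C, G}; now {C, G}.
Read '1': C→{S}, G→{S, E}; now {S, E}.
State S is in {S, E}.

Yes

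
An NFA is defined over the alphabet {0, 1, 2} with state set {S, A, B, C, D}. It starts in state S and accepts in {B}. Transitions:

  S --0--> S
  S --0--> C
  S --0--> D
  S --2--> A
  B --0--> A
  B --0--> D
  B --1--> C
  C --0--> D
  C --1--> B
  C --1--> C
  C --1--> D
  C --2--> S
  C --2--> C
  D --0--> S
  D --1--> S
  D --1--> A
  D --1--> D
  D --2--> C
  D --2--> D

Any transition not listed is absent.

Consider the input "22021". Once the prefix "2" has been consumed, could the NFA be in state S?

Start in {S}.
Read '2': S→{A}; now {A}.
State S is not in {A}.

No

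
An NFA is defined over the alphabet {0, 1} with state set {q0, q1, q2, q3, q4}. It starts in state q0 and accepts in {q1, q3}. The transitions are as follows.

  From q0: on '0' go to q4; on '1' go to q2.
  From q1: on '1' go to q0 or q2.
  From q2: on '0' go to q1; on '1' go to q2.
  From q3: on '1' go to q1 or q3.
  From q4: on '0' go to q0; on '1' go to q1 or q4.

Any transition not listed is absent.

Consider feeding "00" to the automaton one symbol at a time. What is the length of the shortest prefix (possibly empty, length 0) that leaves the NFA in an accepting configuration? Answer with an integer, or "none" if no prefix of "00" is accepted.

none

Start in {q0}.
Read '0': {q0} → {q4}.
Read '0': {q4} → {q0}.
No reachable set along the way intersects F.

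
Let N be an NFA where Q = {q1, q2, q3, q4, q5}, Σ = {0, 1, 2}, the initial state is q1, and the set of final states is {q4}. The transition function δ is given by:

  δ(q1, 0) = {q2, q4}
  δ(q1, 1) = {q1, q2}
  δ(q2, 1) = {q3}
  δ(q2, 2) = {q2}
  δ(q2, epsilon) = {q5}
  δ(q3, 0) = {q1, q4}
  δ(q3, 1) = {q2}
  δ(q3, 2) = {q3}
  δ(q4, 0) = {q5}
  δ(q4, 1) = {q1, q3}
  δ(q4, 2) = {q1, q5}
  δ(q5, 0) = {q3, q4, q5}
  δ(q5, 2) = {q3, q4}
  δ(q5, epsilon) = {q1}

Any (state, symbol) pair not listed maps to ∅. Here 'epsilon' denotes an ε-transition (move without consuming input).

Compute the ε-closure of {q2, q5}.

{q1, q2, q5}

Begin with {q2, q5}.
ε-move q5 → q1; add q1.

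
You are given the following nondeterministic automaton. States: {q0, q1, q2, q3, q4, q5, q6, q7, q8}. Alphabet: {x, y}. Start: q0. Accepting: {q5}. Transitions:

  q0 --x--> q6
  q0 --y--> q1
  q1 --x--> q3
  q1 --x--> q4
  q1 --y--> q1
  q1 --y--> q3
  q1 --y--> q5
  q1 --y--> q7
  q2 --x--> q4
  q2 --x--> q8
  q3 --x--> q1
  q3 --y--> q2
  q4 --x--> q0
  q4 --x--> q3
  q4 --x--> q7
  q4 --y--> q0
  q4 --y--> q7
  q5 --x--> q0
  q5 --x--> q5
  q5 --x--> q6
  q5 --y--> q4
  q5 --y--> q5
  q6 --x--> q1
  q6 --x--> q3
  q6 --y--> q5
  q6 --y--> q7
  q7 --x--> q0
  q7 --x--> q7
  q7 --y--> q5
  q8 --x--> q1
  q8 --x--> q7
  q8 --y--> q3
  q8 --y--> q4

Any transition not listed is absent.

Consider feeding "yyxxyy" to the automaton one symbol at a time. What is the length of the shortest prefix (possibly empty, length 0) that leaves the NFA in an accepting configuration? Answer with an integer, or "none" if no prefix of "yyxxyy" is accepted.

2

Start in {q0}.
Read 'y': q0→{q1}; now {q1}.
Read 'y': q1→{q1, q3, q5, q7}; now {q1, q3, q5, q7}.
None of the earlier sets intersect F, but {q1, q3, q5, q7} does.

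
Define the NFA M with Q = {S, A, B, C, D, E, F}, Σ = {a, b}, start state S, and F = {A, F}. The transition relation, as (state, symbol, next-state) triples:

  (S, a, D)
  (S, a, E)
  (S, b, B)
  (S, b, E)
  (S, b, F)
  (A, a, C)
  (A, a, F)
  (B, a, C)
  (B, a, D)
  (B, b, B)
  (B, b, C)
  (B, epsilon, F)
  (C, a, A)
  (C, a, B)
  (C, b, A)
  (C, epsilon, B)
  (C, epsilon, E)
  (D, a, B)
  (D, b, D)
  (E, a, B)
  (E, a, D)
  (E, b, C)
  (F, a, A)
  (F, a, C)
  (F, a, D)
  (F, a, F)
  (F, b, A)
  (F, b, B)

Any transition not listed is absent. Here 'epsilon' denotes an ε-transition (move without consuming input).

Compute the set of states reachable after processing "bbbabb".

Start in {S}.
Read 'b': {S} → {B, E, F}.
Read 'b': {B, E, F} → {A, B, C, E, F}.
Read 'b': {A, B, C, E, F} → {A, B, C, E, F}.
Read 'a': {A, B, C, E, F} → {A, B, C, D, E, F}.
Read 'b': {A, B, C, D, E, F} → {A, B, C, D, E, F}.
Read 'b': {A, B, C, D, E, F} → {A, B, C, D, E, F}.

{A, B, C, D, E, F}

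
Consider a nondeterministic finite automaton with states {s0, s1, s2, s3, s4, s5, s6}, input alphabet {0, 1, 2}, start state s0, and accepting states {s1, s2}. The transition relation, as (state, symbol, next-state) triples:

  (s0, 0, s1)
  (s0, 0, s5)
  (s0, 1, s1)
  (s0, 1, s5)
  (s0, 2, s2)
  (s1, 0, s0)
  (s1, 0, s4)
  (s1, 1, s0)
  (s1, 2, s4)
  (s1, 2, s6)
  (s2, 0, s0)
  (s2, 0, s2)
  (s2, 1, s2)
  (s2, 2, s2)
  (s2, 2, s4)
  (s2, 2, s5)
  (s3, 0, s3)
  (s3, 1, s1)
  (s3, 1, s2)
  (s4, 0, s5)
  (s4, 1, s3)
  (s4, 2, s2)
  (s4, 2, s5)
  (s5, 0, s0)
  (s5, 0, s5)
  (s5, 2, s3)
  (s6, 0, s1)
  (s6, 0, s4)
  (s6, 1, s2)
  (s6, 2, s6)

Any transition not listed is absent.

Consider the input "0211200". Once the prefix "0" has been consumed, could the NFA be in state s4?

No

Start in {s0}.
Read '0': s0→{s1, s5}; now {s1, s5}.
State s4 is not in {s1, s5}.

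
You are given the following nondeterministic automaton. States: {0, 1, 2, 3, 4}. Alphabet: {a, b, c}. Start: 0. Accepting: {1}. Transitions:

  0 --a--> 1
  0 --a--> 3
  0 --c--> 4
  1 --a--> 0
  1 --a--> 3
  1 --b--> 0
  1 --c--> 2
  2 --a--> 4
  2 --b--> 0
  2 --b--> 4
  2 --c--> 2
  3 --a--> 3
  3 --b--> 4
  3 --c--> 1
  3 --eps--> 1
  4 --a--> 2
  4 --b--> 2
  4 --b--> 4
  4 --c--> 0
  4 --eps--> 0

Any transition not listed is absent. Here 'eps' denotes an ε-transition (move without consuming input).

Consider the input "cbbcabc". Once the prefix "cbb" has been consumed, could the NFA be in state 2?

Yes

Start in {0}.
Read 'c': 0→{4}; union {4}; ε-closure = {0, 4}.
Read 'b': 0→∅, 4→{2, 4}; union {2, 4}; ε-closure = {0, 2, 4}.
Read 'b': 0→∅, 2→{0, 4}, 4→{2, 4}; now {0, 2, 4}.
State 2 is in {0, 2, 4}.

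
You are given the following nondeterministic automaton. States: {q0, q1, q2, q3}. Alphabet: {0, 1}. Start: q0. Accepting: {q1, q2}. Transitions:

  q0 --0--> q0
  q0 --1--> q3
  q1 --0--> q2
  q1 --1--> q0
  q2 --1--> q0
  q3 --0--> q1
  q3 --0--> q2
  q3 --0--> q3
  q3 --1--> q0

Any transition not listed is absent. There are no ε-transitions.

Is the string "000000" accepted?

No

Start in {q0}.
Read '0': q0→{q0}; now {q0}.
Read '0': q0→{q0}; now {q0}.
Read '0': q0→{q0}; now {q0}.
Read '0': q0→{q0}; now {q0}.
Read '0': q0→{q0}; now {q0}.
Read '0': q0→{q0}; now {q0}.
The final set {q0} contains no accepting state.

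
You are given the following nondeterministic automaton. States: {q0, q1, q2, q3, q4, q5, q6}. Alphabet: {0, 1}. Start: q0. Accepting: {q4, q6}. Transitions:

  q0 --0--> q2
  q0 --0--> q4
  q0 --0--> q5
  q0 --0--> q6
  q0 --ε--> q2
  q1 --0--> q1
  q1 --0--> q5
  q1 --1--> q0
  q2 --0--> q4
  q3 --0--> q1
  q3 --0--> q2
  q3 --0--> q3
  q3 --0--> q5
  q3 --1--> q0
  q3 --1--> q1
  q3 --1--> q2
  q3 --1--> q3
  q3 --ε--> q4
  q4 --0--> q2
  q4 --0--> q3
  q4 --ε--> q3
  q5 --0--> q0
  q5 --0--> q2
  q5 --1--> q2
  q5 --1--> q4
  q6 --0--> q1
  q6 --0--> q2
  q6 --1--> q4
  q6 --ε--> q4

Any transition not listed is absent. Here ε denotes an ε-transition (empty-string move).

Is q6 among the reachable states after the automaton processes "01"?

Start: ε-closure({q0}) = {q0, q2}.
Read '0': {q0, q2} → {q2, q3, q4, q5, q6}.
Read '1': {q2, q3, q4, q5, q6} → {q0, q1, q2, q3, q4}.
State q6 is not in {q0, q1, q2, q3, q4}.

No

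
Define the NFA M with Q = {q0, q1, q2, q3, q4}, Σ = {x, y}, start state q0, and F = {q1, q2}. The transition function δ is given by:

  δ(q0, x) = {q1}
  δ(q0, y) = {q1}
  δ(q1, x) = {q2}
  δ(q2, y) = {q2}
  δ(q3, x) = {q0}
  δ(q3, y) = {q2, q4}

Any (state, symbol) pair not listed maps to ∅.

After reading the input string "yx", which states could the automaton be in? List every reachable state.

{q2}

Start in {q0}.
Read 'y': {q0} → {q1}.
Read 'x': {q1} → {q2}.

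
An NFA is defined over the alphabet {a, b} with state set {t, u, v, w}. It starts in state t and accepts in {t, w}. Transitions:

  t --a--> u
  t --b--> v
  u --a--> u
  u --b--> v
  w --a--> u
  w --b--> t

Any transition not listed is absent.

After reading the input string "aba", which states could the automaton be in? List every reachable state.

Start in {t}.
Read 'a': {t} → {u}.
Read 'b': {u} → {v}.
Read 'a': {v} → ∅.

∅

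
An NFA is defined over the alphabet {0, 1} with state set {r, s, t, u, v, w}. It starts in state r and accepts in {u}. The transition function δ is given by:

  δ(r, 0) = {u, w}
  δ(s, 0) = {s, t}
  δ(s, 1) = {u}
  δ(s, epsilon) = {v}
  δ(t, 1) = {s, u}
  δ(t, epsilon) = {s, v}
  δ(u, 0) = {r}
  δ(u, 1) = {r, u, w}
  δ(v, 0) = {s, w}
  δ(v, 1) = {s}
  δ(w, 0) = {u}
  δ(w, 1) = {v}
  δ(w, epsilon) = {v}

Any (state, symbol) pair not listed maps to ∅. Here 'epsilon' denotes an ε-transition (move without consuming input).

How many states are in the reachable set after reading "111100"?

0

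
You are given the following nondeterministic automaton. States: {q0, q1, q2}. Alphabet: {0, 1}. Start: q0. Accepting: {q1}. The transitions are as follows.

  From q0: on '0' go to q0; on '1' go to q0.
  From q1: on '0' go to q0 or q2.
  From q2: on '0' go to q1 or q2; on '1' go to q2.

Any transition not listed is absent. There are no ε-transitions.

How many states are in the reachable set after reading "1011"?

1

Start in {q0}.
Read '1': {q0} → {q0}.
Read '0': {q0} → {q0}.
Read '1': {q0} → {q0}.
Read '1': {q0} → {q0}.
That set has 1 state.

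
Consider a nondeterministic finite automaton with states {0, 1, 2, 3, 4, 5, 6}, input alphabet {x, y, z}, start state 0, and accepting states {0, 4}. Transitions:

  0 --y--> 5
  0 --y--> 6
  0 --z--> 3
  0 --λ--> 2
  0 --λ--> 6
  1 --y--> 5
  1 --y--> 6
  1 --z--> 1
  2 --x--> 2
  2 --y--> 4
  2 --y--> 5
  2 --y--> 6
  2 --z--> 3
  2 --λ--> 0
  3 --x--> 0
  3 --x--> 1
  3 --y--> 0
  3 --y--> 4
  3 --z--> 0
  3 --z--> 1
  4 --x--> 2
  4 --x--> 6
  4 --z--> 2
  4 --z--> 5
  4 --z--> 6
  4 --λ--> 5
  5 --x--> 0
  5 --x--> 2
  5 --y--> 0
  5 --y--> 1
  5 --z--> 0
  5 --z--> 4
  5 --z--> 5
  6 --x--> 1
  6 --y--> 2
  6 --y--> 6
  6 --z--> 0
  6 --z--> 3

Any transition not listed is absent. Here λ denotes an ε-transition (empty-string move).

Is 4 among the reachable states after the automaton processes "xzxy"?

Start: ε-closure({0}) = {0, 2, 6}.
Read 'x': 0→∅, 2→{2}, 6→{1}; union {1, 2}; ε-closure = {0, 1, 2, 6}.
Read 'z': 0→{3}, 1→{1}, 2→{3}, 6→{0, 3}; union {0, 1, 3}; ε-closure = {0, 1, 2, 3, 6}.
Read 'x': 0→∅, 1→∅, 2→{2}, 3→{0, 1}, 6→{1}; union {0, 1, 2}; ε-closure = {0, 1, 2, 6}.
Read 'y': 0→{5, 6}, 1→{5, 6}, 2→{4, 5, 6}, 6→{2, 6}; union {2, 4, 5, 6}; ε-closure = {0, 2, 4, 5, 6}.
State 4 is in {0, 2, 4, 5, 6}.

Yes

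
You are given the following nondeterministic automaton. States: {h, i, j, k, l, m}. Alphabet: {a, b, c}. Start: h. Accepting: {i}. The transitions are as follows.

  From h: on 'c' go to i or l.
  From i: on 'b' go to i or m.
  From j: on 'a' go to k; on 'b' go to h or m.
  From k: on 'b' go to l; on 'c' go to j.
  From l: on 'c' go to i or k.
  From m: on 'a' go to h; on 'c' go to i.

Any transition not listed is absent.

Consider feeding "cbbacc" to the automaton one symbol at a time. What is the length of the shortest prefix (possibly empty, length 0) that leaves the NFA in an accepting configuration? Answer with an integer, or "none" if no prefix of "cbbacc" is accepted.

Start in {h}.
Read 'c': {h} → {i, l}.
None of the earlier sets intersect F, but {i, l} does.

1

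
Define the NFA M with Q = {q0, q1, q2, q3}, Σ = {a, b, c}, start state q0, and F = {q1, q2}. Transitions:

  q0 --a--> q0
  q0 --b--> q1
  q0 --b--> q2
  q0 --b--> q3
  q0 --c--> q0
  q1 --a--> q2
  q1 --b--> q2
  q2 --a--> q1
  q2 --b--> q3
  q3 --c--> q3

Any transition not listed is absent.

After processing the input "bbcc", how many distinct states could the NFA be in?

1

Start in {q0}.
Read 'b': q0→{q1, q2, q3}; now {q1, q2, q3}.
Read 'b': q1→{q2}, q2→{q3}, q3→∅; now {q2, q3}.
Read 'c': q2→∅, q3→{q3}; now {q3}.
Read 'c': q3→{q3}; now {q3}.
That set has 1 state.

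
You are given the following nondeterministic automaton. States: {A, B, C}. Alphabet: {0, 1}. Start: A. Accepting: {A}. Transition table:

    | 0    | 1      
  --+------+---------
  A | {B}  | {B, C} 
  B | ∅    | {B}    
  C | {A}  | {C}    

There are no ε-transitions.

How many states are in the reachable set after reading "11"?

Start in {A}.
Read '1': {A} → {B, C}.
Read '1': {B, C} → {B, C}.
That set has 2 states.

2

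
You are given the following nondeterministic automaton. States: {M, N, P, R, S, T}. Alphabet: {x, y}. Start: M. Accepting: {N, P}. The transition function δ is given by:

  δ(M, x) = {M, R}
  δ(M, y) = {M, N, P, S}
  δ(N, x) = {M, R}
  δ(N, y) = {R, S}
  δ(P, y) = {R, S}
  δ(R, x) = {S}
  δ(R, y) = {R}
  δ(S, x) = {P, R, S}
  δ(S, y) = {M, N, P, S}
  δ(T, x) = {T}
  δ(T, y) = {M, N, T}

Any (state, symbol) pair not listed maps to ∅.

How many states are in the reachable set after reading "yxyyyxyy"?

5

Start in {M}.
Read 'y': M→{M, N, P, S}; now {M, N, P, S}.
Read 'x': M→{M, R}, N→{M, R}, P→∅, S→{P, R, S}; now {M, P, R, S}.
Read 'y': M→{M, N, P, S}, P→{R, S}, R→{R}, S→{M, N, P, S}; now {M, N, P, R, S}.
Read 'y': M→{M, N, P, S}, N→{R, S}, P→{R, S}, R→{R}, S→{M, N, P, S}; now {M, N, P, R, S}.
Read 'y': M→{M, N, P, S}, N→{R, S}, P→{R, S}, R→{R}, S→{M, N, P, S}; now {M, N, P, R, S}.
Read 'x': M→{M, R}, N→{M, R}, P→∅, R→{S}, S→{P, R, S}; now {M, P, R, S}.
Read 'y': M→{M, N, P, S}, P→{R, S}, R→{R}, S→{M, N, P, S}; now {M, N, P, R, S}.
Read 'y': M→{M, N, P, S}, N→{R, S}, P→{R, S}, R→{R}, S→{M, N, P, S}; now {M, N, P, R, S}.
That set has 5 states.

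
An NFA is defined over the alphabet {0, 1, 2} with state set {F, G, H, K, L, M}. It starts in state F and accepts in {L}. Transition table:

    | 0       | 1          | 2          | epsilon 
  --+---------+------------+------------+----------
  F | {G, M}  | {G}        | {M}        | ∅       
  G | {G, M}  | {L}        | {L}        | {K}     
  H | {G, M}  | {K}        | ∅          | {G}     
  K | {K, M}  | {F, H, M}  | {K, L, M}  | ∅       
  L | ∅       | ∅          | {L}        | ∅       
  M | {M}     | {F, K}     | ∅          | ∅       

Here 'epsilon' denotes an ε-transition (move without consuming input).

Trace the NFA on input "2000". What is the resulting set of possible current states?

{M}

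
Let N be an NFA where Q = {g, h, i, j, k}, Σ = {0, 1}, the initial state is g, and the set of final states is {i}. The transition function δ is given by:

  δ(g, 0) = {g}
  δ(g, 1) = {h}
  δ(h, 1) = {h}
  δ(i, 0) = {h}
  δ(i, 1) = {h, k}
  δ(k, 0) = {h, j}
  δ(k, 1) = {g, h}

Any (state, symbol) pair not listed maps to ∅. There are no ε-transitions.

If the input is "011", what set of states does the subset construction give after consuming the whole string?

Start in {g}.
Read '0': g→{g}; now {g}.
Read '1': g→{h}; now {h}.
Read '1': h→{h}; now {h}.

{h}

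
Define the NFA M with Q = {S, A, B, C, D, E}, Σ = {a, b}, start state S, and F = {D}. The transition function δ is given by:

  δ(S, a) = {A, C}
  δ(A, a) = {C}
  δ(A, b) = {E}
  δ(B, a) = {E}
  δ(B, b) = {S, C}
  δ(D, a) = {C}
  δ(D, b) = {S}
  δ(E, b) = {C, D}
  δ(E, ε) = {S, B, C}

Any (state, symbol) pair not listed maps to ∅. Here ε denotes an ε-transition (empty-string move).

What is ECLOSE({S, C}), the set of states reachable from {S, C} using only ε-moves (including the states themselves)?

Begin with {S, C}.
No ε-moves leave this set, so the closure equals the set itself.

{S, C}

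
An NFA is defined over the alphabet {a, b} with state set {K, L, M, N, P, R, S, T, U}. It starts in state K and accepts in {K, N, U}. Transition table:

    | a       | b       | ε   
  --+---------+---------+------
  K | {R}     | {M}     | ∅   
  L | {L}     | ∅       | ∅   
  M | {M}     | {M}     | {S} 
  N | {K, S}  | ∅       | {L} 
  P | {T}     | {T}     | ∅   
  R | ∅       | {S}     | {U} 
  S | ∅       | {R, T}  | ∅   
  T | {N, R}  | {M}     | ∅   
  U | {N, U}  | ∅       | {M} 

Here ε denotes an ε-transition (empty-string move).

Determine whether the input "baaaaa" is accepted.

No

Start in {K}.
Read 'b': K→{M}; union {M}; ε-closure = {M, S}.
Read 'a': M→{M}, S→∅; union {M}; ε-closure = {M, S}.
Read 'a': M→{M}, S→∅; union {M}; ε-closure = {M, S}.
Read 'a': M→{M}, S→∅; union {M}; ε-closure = {M, S}.
Read 'a': M→{M}, S→∅; union {M}; ε-closure = {M, S}.
Read 'a': M→{M}, S→∅; union {M}; ε-closure = {M, S}.
The final set {M, S} contains no accepting state.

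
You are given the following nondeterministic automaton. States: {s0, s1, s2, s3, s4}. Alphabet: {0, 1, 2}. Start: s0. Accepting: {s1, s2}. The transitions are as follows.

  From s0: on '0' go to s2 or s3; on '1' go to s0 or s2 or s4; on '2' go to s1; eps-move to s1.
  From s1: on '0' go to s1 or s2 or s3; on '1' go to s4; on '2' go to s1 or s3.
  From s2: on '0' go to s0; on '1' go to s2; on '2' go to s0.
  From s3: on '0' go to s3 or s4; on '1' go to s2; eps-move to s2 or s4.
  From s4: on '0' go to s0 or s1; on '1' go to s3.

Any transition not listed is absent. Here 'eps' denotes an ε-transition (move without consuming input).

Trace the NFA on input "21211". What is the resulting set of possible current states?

Start: ε-closure({s0}) = {s0, s1}.
Read '2': s0→{s1}, s1→{s1, s3}; union {s1, s3}; ε-closure = {s1, s2, s3, s4}.
Read '1': s1→{s4}, s2→{s2}, s3→{s2}, s4→{s3}; now {s2, s3, s4}.
Read '2': s2→{s0}, s3→∅, s4→∅; union {s0}; ε-closure = {s0, s1}.
Read '1': s0→{s0, s2, s4}, s1→{s4}; union {s0, s2, s4}; ε-closure = {s0, s1, s2, s4}.
Read '1': s0→{s0, s2, s4}, s1→{s4}, s2→{s2}, s4→{s3}; union {s0, s2, s3, s4}; ε-closure = {s0, s1, s2, s3, s4}.

{s0, s1, s2, s3, s4}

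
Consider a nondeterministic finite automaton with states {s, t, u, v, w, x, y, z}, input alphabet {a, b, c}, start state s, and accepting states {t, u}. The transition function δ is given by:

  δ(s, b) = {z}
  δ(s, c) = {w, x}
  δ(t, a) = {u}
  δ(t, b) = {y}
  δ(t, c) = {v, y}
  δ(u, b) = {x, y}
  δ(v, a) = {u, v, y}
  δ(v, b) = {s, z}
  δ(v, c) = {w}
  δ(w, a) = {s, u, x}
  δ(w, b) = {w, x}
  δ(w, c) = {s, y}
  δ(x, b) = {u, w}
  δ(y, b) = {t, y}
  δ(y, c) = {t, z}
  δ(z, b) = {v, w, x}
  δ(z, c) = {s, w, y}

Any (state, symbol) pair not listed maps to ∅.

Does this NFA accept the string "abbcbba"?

Start in {s}.
Read 'a': s→∅; now ∅.
The set is empty and remains empty for the remaining 6 symbols.
The final set ∅ contains no accepting state.

No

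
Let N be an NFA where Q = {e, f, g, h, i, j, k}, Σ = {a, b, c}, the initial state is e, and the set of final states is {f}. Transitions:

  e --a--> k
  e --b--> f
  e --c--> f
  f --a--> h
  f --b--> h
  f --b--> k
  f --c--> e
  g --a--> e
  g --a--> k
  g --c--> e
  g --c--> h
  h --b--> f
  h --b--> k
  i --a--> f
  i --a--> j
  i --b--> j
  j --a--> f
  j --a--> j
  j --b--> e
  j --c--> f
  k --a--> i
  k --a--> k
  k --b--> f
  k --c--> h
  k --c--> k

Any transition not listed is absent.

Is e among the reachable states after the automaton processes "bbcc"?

No

Start in {e}.
Read 'b': {e} → {f}.
Read 'b': {f} → {h, k}.
Read 'c': {h, k} → {h, k}.
Read 'c': {h, k} → {h, k}.
State e is not in {h, k}.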